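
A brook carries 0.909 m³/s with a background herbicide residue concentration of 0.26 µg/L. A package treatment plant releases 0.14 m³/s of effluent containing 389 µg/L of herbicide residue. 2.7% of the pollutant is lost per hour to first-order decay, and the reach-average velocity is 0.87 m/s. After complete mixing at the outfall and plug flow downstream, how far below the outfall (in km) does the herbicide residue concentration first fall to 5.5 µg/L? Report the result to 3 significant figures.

Flow-weighted average: C = (0.9090·0.2600 + 0.1400·389.0) / 1.049 = 54.70/1.049 = 52.14 µg/L.
2.7%/h lost → k = −ln(1 − 0.027) = 0.02737 h⁻¹.
Set 52.14·exp(−k·t) = 5.5 → t = ln(52.14/5.5)/k = 295800 s = 82.17 h.
Distance = v·t = 0.87·295800 = 257400 m = 257.4 km.

257 km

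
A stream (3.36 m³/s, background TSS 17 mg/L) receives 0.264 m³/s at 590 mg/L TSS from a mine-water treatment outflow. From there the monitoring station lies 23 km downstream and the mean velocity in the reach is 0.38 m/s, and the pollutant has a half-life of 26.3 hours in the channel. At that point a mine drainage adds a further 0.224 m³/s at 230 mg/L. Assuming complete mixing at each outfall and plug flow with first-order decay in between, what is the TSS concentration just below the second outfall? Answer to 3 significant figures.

Flow-weighted average: C = (3.360·17.00 + 0.2640·590.0) / 3.624 = 212.9/3.624 = 58.74 mg/L; combined flow 3.624 m³/s.
Travel time t = 23·1000 / 0.38 = 60530 s = 16.81 h.
Half-life 26.3 h → k = ln 2 / 26.3 = 0.02636 h⁻¹ = 0.6325 d⁻¹.
Decay over the reach: 58.74·exp(−kt) = 58.74·0.6420 = 37.71 mg/L.
At the second outfall, C = (3.624·37.71 + 0.2240·230.0) / (3.624 + 0.2240) = 48.91 mg/L.

48.9 mg/L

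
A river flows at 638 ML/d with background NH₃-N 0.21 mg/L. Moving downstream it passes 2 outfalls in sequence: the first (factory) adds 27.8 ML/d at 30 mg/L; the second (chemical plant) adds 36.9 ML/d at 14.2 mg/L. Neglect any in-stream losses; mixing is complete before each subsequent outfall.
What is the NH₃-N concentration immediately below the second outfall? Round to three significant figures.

After outfall 1: Q = 638.0 + 27.80 = 665.8 ML/d; C = (638.0·0.2100 + 27.80·30.00)/665.8 = 1.454 mg/L.
After outfall 2: Q = 665.8 + 36.90 = 702.7 ML/d; C = (665.8·1.454 + 36.90·14.20)/702.7 = 2.123 mg/L.

2.12 mg/L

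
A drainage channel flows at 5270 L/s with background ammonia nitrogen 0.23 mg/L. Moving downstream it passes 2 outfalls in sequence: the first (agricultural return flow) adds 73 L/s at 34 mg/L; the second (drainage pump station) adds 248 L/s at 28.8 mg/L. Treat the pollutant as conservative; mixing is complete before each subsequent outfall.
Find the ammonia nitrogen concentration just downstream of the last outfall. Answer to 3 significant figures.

Below outfall 1: Q → 5343 L/s, C = (5270·0.2300 + 73.00·34.00)/5343 = 0.6914 mg/L.
Below outfall 2: Q → 5591 L/s, C = (5343·0.6914 + 248.0·28.80)/5591 = 1.938 mg/L.

1.94 mg/L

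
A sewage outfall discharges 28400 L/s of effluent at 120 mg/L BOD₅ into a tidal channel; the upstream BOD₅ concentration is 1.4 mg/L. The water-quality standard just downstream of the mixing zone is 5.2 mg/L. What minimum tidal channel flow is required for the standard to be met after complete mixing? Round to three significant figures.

Set C_mix = 5.2: (Q·1.400 + 28400·120.0) / (Q + 28400) = 5.2
→ Q = 28400·(120.0 − 5.2)/(5.2 − 1.400) = 858000 L/s.

858000 L/s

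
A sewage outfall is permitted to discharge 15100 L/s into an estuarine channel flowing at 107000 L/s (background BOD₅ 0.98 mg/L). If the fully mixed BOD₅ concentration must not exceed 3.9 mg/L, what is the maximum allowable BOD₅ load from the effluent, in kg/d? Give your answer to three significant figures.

32100 kg/d

Mass balance at the limit: 107000·0.9800 + 15100·Cₑ = 122100·3.9 → Cₑ = 24.59 mg/L.
15100 L/s = 15.10 m³/s. Load = 15.10 m³/s × 24.59 g/m³ × 86 400 s/d = 32080 kg/d.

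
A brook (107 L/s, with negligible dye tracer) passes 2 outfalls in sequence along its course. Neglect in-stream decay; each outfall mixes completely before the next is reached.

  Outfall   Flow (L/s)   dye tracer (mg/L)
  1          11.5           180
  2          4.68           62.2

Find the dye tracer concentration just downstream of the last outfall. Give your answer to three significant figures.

19.2 mg/L

After outfall 1: Q = 107.0 + 11.50 = 118.5 L/s; C = (107.0·0 + 11.50·180.0)/118.5 = 17.47 mg/L.
After outfall 2: Q = 118.5 + 4.680 = 123.2 L/s; C = (118.5·17.47 + 4.680·62.20)/123.2 = 19.17 mg/L.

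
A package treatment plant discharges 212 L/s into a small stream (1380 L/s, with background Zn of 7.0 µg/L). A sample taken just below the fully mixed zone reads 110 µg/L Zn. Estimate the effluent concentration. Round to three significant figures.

780 µg/L

Mass balance: 1380·7.000 + 212.0·Cₑ = 1592·110.0
→ Cₑ = (1592·110.0 − 1380·7.000) / 212.0 = 780.5 µg/L.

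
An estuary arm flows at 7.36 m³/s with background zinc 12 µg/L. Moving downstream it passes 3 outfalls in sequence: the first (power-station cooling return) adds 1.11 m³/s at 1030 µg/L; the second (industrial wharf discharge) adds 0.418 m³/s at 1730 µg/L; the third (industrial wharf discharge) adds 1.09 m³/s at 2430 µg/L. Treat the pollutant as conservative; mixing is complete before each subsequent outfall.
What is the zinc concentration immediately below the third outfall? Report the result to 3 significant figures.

461 µg/L

Outfall 1: combined Q = 8.470 m³/s; C = (7.360·12.00 + 1.110·1030)/8.470 = 145.4 µg/L.
Outfall 2: combined Q = 8.888 m³/s; C = (8.470·145.4 + 0.4180·1730)/8.888 = 219.9 µg/L.
Outfall 3: combined Q = 9.978 m³/s; C = (8.888·219.9 + 1.090·2430)/9.978 = 461.4 µg/L.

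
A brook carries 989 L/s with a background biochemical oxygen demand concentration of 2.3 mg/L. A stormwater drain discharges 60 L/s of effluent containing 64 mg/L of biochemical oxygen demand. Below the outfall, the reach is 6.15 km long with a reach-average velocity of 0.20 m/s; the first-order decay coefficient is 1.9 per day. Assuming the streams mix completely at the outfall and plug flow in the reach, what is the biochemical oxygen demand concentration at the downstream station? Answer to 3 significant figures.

2.96 mg/L

After mixing, C = (989.0·2.300 + 60.00·64.00) / 1049 = 6115/1049 = 5.829 mg/L.
Travel time t = 6.15·1000 / 0.20 = 30750 s = 8.542 h.
First-order decay: C = 5.829·exp(−k·t) = 5.829·0.5085 = 2.964 mg/L.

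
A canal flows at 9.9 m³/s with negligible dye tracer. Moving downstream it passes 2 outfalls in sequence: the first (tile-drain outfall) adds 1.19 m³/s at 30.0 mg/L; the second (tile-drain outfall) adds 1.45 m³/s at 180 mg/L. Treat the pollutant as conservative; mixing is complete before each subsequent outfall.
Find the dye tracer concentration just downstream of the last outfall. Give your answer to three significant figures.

23.7 mg/L

Below outfall 1: Q → 11.09 m³/s, C = (9.900·0 + 1.190·30.00)/11.09 = 3.219 mg/L.
Below outfall 2: Q → 12.54 m³/s, C = (11.09·3.219 + 1.450·180.0)/12.54 = 23.66 mg/L.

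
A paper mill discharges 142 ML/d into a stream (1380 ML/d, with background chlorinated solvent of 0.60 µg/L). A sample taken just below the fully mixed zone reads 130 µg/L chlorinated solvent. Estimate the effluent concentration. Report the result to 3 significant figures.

Mass balance: 1380·0.6000 + 142.0·Cₑ = 1522·130.0
→ Cₑ = (1522·130.0 − 1380·0.6000) / 142.0 = 1388 µg/L.

1390 µg/L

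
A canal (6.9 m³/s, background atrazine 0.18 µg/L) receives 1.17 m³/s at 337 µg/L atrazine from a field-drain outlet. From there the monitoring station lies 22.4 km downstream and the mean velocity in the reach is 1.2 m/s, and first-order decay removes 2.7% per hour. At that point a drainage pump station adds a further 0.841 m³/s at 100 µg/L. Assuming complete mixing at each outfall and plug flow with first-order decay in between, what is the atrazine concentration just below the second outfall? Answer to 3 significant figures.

Mass balance: C = (6.900·0.1800 + 1.170·337.0) / 8.070 = 395.5/8.070 = 49.01 µg/L; combined flow 8.070 m³/s.
Travel time t = 22.4·1000 / 1.2 = 18670 s = 5.185 h.
2.7%/h lost → k = −ln(1 − 0.027) = 0.02737 h⁻¹.
Applying C = C₀e^(−kt): 49.01 × 0.8677 = 42.53 µg/L.
At the second outfall, C = (8.070·42.53 + 0.8410·100.0) / (8.070 + 0.8410) = 47.95 µg/L.

48.0 µg/L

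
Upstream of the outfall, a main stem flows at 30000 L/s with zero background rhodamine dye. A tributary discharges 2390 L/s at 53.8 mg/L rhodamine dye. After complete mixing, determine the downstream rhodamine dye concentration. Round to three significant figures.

3.97 mg/L

Mass balance: C = (30000·0 + 2390·53.80) / 32390 = 128600/32390 = 3.970 mg/L.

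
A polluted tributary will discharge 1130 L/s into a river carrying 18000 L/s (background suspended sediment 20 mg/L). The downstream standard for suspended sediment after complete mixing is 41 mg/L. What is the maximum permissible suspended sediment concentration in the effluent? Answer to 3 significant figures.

376 mg/L

At the limit, (Qr·Cr + Qe·Cₑ)/(Qr + Qe) = 41:
Cₑ = (19130·41 − 18000·20.00) / 1130 = 375.5 mg/L.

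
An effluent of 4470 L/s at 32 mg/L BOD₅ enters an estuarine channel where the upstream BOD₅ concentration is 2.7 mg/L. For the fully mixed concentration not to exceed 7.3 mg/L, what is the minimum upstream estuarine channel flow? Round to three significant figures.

Set C_mix = 7.3: (Q·2.700 + 4470·32.00) / (Q + 4470) = 7.3
→ Q = 4470·(32.00 − 7.3)/(7.3 − 2.700) = 24000 L/s.

24000 L/s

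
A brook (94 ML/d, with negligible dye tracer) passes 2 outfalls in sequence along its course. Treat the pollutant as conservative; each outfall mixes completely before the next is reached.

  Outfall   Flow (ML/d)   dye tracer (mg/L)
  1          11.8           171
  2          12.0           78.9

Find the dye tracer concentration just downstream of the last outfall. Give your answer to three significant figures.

Below outfall 1: Q → 105.8 ML/d, C = (94.00·0 + 11.80·171.0)/105.8 = 19.07 mg/L.
Below outfall 2: Q → 117.8 ML/d, C = (105.8·19.07 + 12.00·78.90)/117.8 = 25.17 mg/L.

25.2 mg/L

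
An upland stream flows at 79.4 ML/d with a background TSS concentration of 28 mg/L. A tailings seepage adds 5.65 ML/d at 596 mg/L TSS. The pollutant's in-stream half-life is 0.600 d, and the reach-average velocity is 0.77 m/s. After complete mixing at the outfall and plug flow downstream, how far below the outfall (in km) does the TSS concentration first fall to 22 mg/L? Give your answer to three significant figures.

After mixing, C = (79.40·28.00 + 5.650·596.0) / 85.05 = 5591/85.05 = 65.73 mg/L.
Half-life 0.600 d → k = ln 2 / 0.600 = 1.155 d⁻¹.
Set 65.73·exp(−k·t) = 22 → t = ln(65.73/22)/k = 81860 s = 22.74 h.
Distance = v·t = 0.77·81860 = 63030 m = 63.03 km.

63.0 km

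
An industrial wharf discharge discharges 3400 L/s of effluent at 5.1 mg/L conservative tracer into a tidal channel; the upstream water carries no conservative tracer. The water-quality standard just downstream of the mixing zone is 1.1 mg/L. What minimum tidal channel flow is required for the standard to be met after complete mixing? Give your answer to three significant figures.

Set C_mix = 1.1: (Q·0 + 3400·5.100) / (Q + 3400) = 1.1
→ Q = 3400·(5.100 − 1.1)/(1.1 − 0) = 12360 L/s.

12400 L/s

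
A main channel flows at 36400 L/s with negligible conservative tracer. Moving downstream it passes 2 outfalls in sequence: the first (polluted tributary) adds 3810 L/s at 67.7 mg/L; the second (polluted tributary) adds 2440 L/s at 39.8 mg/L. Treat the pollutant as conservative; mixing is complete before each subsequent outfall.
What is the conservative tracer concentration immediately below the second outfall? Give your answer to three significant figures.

Outfall 1: combined Q = 40210 L/s; C = (36400·0 + 3810·67.70)/40210 = 6.415 mg/L.
Outfall 2: combined Q = 42650 L/s; C = (40210·6.415 + 2440·39.80)/42650 = 8.325 mg/L.

8.32 mg/L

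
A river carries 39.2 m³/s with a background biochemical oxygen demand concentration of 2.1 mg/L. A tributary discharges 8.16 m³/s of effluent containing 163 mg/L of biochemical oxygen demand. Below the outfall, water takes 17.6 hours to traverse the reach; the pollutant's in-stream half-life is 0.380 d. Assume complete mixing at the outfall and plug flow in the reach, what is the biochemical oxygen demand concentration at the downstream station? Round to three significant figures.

7.83 mg/L

Conservation of mass: C = (39.20·2.100 + 8.160·163.0) / 47.36 = 1412/47.36 = 29.82 mg/L.
Half-life 0.380 d → k = ln 2 / 0.380 = 1.824 d⁻¹.
First-order decay: C = 29.82·exp(−k·t) = 29.82·0.2625 = 7.827 mg/L.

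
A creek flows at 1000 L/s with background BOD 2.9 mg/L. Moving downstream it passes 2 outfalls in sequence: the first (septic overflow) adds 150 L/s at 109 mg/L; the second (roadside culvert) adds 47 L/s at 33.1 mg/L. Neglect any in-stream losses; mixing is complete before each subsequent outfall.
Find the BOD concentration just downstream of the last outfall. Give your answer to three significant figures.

17.4 mg/L

Below outfall 1: Q → 1150 L/s, C = (1000·2.900 + 150.0·109.0)/1150 = 16.74 mg/L.
Below outfall 2: Q → 1197 L/s, C = (1150·16.74 + 47.00·33.10)/1197 = 17.38 mg/L.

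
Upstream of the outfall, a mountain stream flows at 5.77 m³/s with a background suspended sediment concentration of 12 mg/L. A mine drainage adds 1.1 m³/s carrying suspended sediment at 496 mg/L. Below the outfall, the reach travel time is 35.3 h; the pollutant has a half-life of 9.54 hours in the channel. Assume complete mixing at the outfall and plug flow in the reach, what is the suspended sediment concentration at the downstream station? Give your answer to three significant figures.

Mixed concentration C = ΣQC/ΣQ = (5.770·12.00 + 1.100·496.0) / 6.870 = 614.8/6.870 = 89.50 mg/L.
Half-life 9.54 h → k = ln 2 / 9.54 = 0.07266 h⁻¹ = 1.744 d⁻¹.
Applying C = C₀e^(−kt): 89.50 × 0.07694 = 6.885 mg/L.

6.89 mg/L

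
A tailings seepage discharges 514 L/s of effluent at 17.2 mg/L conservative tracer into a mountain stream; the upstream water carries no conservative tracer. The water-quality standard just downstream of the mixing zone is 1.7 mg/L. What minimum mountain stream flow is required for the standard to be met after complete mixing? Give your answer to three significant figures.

4690 L/s

Set C_mix = 1.7: (Q·0 + 514.0·17.20) / (Q + 514.0) = 1.7
→ Q = 514.0·(17.20 − 1.7)/(1.7 − 0) = 4686 L/s.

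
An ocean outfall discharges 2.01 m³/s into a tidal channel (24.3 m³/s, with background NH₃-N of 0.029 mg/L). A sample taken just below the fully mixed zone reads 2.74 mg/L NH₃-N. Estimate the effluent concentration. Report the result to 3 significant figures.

35.5 mg/L

Mass balance: 24.30·0.02900 + 2.010·Cₑ = 26.31·2.740
→ Cₑ = (26.31·2.740 − 24.30·0.02900) / 2.010 = 35.51 mg/L.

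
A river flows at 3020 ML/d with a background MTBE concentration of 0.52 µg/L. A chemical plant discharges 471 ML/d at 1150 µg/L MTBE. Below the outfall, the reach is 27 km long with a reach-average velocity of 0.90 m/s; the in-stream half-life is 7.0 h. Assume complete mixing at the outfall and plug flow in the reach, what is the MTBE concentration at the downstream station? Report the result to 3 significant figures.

Flow-weighted average: C = (3020·0.5200 + 471.0·1150) / 3491 = 543200/3491 = 155.6 µg/L.
Travel time t = 27·1000 / 0.90 = 30000 s = 8.333 h.
Half-life 7.0 h → k = ln 2 / 7.0 = 0.09902 h⁻¹ = 2.377 d⁻¹.
Decay over the reach: 155.6·exp(−kt) = 155.6·0.4382 = 68.18 µg/L.

68.2 µg/L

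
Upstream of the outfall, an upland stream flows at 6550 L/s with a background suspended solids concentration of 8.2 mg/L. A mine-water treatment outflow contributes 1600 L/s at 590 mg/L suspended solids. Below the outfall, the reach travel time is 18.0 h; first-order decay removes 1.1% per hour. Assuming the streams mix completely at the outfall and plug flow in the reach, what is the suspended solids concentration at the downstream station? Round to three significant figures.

Flow-weighted average: C = (6550·8.200 + 1600·590.0) / 8150 = 997700/8150 = 122.4 mg/L.
1.1%/h lost → k = −ln(1 − 0.011) = 0.01106 h⁻¹.
Decay over the reach: 122.4·exp(−kt) = 122.4·0.8195 = 100.3 mg/L.

100 mg/L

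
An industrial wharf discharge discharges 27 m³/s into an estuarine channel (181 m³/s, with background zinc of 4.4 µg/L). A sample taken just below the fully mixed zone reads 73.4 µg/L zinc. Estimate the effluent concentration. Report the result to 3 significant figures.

Mass balance: 181.0·4.400 + 27.00·Cₑ = 208.0·73.40
→ Cₑ = (208.0·73.40 − 181.0·4.400) / 27.00 = 536.0 µg/L.

536 µg/L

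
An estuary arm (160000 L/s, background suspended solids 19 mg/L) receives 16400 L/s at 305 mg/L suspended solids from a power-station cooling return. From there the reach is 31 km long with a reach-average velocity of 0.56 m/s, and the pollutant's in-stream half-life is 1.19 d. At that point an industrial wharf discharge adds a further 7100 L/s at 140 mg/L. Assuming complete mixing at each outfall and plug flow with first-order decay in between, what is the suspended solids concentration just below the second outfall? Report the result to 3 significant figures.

35.6 mg/L

Conservation of mass: C = (160000·19.00 + 16400·305.0) / 176400 = 8042000/176400 = 45.59 mg/L; combined flow 176400 L/s.
Travel time t = 31·1000 / 0.56 = 55360 s = 15.38 h.
Half-life 1.19 d → k = ln 2 / 1.19 = 0.5825 d⁻¹.
After decay, C = 45.59 × e^(−kt) = 45.59 × 0.6885 = 31.39 mg/L.
Second outfall: C = (176400·31.39 + 7100·140.0)/183500 = 35.59 mg/L.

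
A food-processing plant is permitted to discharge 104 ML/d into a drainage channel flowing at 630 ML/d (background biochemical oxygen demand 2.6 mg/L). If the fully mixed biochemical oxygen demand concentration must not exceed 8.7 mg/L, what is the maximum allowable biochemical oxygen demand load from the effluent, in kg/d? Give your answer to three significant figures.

4750 kg/d

Mass balance at the limit: 630.0·2.600 + 104.0·Cₑ = 734.0·8.7 → Cₑ = 45.65 mg/L.
104.0 ML/d = 1.204 m³/s. Load = 1.204 m³/s × 45.65 g/m³ × 86 400 s/d = 4748 kg/d.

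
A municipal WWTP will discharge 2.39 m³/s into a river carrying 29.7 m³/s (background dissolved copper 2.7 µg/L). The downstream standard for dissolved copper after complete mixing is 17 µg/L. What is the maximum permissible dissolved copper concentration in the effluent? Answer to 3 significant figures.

At the limit, (Qr·Cr + Qe·Cₑ)/(Qr + Qe) = 17:
Cₑ = (32.09·17 − 29.70·2.700) / 2.390 = 194.7 µg/L.

195 µg/L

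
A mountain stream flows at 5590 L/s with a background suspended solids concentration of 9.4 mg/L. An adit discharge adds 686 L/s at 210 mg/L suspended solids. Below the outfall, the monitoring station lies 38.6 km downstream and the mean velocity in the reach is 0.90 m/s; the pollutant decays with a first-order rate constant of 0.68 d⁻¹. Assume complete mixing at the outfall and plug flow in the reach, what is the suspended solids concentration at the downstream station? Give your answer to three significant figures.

22.4 mg/L

Flow-weighted average: C = (5590·9.400 + 686.0·210.0) / 6276 = 196600/6276 = 31.33 mg/L.
Travel time t = 38.6·1000 / 0.90 = 42890 s = 11.91 h.
First-order decay: C = 31.33·exp(−k·t) = 31.33·0.7135 = 22.35 mg/L.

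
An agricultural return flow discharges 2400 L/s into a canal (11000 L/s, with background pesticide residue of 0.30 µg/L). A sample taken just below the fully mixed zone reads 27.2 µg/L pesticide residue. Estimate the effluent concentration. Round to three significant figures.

150 µg/L

Mass balance: 11000·0.3000 + 2400·Cₑ = 13400·27.20
→ Cₑ = (13400·27.20 − 11000·0.3000) / 2400 = 150.5 µg/L.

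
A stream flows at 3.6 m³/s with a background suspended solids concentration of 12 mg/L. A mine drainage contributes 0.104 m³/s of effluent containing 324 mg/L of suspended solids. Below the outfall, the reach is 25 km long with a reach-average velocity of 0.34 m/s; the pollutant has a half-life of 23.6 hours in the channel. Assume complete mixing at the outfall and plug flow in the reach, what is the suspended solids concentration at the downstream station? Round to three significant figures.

Flow-weighted average: C = (3.600·12.00 + 0.1040·324.0) / 3.704 = 76.90/3.704 = 20.76 mg/L.
Travel time t = 25·1000 / 0.34 = 73530 s = 20.42 h.
Half-life 23.6 h → k = ln 2 / 23.6 = 0.02937 h⁻¹ = 0.7049 d⁻¹.
After decay, C = 20.76 × e^(−kt) = 20.76 × 0.5489 = 11.39 mg/L.

11.4 mg/L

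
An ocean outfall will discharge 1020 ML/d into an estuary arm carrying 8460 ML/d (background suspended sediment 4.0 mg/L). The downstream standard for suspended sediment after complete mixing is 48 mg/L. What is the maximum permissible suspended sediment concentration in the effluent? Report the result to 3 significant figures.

At the limit, (Qr·Cr + Qe·Cₑ)/(Qr + Qe) = 48:
Cₑ = (9480·48 − 8460·4.000) / 1020 = 412.9 mg/L.

413 mg/L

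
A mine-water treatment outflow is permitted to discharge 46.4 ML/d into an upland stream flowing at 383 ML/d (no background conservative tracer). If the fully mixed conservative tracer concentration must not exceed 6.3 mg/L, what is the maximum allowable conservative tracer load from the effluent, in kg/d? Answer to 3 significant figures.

2710 kg/d

Mass balance at the limit: 383.0·0 + 46.40·Cₑ = 429.4·6.3 → Cₑ = 58.30 mg/L.
46.40 ML/d = 0.5370 m³/s. Load = 0.5370 m³/s × 58.30 g/m³ × 86 400 s/d = 2705 kg/d.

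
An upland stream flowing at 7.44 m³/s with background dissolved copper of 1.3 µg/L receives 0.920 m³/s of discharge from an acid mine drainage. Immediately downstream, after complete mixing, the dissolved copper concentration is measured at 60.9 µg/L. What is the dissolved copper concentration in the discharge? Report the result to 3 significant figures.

543 µg/L

Mass balance: 7.440·1.300 + 0.9200·Cₑ = 8.360·60.90
→ Cₑ = (8.360·60.90 − 7.440·1.300) / 0.9200 = 542.9 µg/L.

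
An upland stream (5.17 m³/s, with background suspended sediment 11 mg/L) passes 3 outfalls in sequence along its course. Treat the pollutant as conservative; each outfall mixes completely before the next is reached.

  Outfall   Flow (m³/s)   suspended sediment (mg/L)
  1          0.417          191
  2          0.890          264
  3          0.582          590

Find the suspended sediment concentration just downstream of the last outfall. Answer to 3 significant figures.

Outfall 1: combined Q = 5.587 m³/s; C = (5.170·11.00 + 0.4170·191.0)/5.587 = 24.43 mg/L.
Outfall 2: combined Q = 6.477 m³/s; C = (5.587·24.43 + 0.8900·264.0)/6.477 = 57.35 mg/L.
Outfall 3: combined Q = 7.059 m³/s; C = (6.477·57.35 + 0.5820·590.0)/7.059 = 101.3 mg/L.

101 mg/L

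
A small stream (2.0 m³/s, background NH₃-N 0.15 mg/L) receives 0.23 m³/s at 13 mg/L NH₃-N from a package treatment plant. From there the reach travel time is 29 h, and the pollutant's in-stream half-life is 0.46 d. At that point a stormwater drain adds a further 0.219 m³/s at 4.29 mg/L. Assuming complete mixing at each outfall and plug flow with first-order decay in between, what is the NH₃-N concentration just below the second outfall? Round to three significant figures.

Mass balance: C = (2.000·0.1500 + 0.2300·13.00) / 2.230 = 3.290/2.230 = 1.475 mg/L; combined flow 2.230 m³/s.
Half-life 0.46 d → k = ln 2 / 0.46 = 1.507 d⁻¹.
After decay, C = 1.475 × e^(−kt) = 1.475 × 0.1619 = 0.2389 mg/L.
At the second outfall, C = (2.230·0.2389 + 0.2190·4.290) / (2.230 + 0.2190) = 0.6011 mg/L.

0.601 mg/L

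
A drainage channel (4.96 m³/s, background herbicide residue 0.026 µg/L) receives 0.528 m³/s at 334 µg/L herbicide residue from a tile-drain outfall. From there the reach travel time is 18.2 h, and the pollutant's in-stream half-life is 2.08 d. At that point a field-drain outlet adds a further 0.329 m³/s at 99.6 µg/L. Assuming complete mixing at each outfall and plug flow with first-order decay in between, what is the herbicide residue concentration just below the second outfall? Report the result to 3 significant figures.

29.2 µg/L

Mixed concentration C = ΣQC/ΣQ = (4.960·0.02600 + 0.5280·334.0) / 5.488 = 176.5/5.488 = 32.16 µg/L; combined flow 5.488 m³/s.
Half-life 2.08 d → k = ln 2 / 2.08 = 0.3332 d⁻¹.
Decay over the reach: 32.16·exp(−kt) = 32.16·0.7767 = 24.98 µg/L.
Second outfall: C = (5.488·24.98 + 0.3290·99.60)/5.817 = 29.20 µg/L.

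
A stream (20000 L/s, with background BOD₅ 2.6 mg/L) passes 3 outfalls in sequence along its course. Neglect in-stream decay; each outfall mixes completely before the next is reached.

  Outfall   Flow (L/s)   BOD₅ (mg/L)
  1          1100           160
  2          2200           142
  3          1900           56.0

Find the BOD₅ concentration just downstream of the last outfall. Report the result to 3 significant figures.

25.7 mg/L

After outfall 1: Q = 20000 + 1100 = 21100 L/s; C = (20000·2.600 + 1100·160.0)/21100 = 10.81 mg/L.
After outfall 2: Q = 21100 + 2200 = 23300 L/s; C = (21100·10.81 + 2200·142.0)/23300 = 23.19 mg/L.
After outfall 3: Q = 23300 + 1900 = 25200 L/s; C = (23300·23.19 + 1900·56.00)/25200 = 25.67 mg/L.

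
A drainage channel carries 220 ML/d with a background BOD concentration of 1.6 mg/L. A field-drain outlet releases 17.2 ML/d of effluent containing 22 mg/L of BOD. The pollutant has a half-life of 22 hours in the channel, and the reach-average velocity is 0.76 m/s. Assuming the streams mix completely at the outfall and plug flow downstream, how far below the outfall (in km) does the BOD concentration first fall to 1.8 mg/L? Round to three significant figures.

Flow-weighted average: C = (220.0·1.600 + 17.20·22.00) / 237.2 = 730.4/237.2 = 3.079 mg/L.
Half-life 22 h → k = ln 2 / 22 = 0.03151 h⁻¹ = 0.7562 d⁻¹.
Set 3.079·exp(−k·t) = 1.8 → t = ln(3.079/1.8)/k = 61350 s = 17.04 h.
Distance = v·t = 0.76·61350 = 46620 m = 46.62 km.

46.6 km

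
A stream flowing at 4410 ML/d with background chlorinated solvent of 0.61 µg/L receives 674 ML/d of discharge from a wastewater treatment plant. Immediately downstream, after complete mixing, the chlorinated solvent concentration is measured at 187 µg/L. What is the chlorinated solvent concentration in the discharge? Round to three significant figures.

1410 µg/L

Mass balance: 4410·0.6100 + 674.0·Cₑ = 5084·187.0
→ Cₑ = (5084·187.0 − 4410·0.6100) / 674.0 = 1407 µg/L.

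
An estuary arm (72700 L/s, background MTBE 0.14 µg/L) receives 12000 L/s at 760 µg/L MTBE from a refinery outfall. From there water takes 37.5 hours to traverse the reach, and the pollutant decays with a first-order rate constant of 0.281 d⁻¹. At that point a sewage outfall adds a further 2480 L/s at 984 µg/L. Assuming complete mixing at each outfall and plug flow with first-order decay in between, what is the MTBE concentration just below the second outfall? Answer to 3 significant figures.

95.5 µg/L

Conservation of mass: C = (72700·0.1400 + 12000·760.0) / 84700 = 9130000/84700 = 107.8 µg/L; combined flow 84700 L/s.
After decay, C = 107.8 × e^(−kt) = 107.8 × 0.6446 = 69.49 µg/L.
Second outfall: C = (84700·69.49 + 2480·984.0)/87180 = 95.50 µg/L.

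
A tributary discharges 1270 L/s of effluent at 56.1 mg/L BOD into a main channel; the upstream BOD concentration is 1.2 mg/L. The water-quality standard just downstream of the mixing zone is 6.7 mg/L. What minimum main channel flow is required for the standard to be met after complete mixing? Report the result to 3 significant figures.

Set C_mix = 6.7: (Q·1.200 + 1270·56.10) / (Q + 1270) = 6.7
→ Q = 1270·(56.10 − 6.7)/(6.7 − 1.200) = 11410 L/s.

11400 L/s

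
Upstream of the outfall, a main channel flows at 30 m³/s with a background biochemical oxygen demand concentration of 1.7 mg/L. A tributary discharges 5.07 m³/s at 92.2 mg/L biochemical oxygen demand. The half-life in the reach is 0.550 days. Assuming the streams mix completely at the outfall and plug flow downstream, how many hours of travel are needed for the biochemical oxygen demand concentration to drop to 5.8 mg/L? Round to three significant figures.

After mixing, C = (30.00·1.700 + 5.070·92.20) / 35.07 = 518.5/35.07 = 14.78 mg/L.
Half-life 0.550 d → k = ln 2 / 0.550 = 1.260 d⁻¹.
14.78·exp(−k·t) = 5.8 → t = ln(14.78/5.8)/k = 64150 s = 17.82 h.

17.8 h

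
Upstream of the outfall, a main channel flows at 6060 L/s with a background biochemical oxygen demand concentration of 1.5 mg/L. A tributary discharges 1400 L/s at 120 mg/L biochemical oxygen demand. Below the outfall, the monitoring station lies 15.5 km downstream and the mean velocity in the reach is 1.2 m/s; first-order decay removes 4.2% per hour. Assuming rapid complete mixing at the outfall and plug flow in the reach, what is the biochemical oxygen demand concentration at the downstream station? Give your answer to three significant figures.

Mixed concentration C = ΣQC/ΣQ = (6060·1.500 + 1400·120.0) / 7460 = 177100/7460 = 23.74 mg/L.
Travel time t = 15.5·1000 / 1.2 = 12920 s = 3.588 h.
4.2%/h lost → k = −ln(1 − 0.042) = 0.04291 h⁻¹.
Decay over the reach: 23.74·exp(−kt) = 23.74·0.8573 = 20.35 mg/L.

20.4 mg/L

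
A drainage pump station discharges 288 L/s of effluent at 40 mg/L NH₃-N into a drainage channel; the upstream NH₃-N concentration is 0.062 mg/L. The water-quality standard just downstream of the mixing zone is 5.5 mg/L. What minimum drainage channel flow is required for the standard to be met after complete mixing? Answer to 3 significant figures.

1830 L/s

Set C_mix = 5.5: (Q·0.06200 + 288.0·40.00) / (Q + 288.0) = 5.5
→ Q = 288.0·(40.00 − 5.5)/(5.5 − 0.06200) = 1827 L/s.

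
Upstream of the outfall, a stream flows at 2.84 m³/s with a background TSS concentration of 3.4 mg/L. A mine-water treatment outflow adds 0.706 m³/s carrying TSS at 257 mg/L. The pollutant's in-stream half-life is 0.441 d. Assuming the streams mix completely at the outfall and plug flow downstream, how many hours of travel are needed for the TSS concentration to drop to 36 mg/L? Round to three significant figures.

6.16 h

Flow-weighted average: C = (2.840·3.400 + 0.7060·257.0) / 3.546 = 191.1/3.546 = 53.89 mg/L.
Half-life 0.441 d → k = ln 2 / 0.441 = 1.572 d⁻¹.
53.89·exp(−k·t) = 36 → t = ln(53.89/36)/k = 22180 s = 6.160 h.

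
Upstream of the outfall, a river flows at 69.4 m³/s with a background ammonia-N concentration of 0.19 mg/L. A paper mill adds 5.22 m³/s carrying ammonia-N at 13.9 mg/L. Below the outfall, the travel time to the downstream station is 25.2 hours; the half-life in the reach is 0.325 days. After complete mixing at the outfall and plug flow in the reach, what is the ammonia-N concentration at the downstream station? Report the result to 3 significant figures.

0.122 mg/L

Flow-weighted average: C = (69.40·0.1900 + 5.220·13.90) / 74.62 = 85.74/74.62 = 1.149 mg/L.
Half-life 0.325 d → k = ln 2 / 0.325 = 2.133 d⁻¹.
Decay over the reach: 1.149·exp(−kt) = 1.149·0.1065 = 0.1224 mg/L.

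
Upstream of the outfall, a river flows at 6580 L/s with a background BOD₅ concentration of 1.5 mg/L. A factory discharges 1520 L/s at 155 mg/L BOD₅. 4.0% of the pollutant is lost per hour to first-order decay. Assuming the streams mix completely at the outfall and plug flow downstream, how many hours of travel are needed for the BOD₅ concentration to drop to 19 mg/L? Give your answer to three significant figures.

Mass balance: C = (6580·1.500 + 1520·155.0) / 8100 = 245500/8100 = 30.30 mg/L.
4.0%/h lost → k = −ln(1 − 0.04) = 0.04082 h⁻¹.
30.30·exp(−k·t) = 19 → t = ln(30.30/19)/k = 41170 s = 11.44 h.

11.4 h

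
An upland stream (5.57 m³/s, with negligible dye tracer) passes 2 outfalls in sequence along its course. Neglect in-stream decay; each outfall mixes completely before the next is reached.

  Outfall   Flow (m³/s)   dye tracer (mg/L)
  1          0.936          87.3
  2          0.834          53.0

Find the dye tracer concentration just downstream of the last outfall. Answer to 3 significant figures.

17.2 mg/L

Below outfall 1: Q → 6.506 m³/s, C = (5.570·0 + 0.9360·87.30)/6.506 = 12.56 mg/L.
Below outfall 2: Q → 7.340 m³/s, C = (6.506·12.56 + 0.8340·53.00)/7.340 = 17.15 mg/L.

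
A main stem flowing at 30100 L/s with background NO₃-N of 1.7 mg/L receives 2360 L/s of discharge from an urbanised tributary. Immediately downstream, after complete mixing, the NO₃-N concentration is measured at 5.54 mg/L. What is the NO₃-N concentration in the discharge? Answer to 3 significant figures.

Mass balance: 30100·1.700 + 2360·Cₑ = 32460·5.540
→ Cₑ = (32460·5.540 − 30100·1.700) / 2360 = 54.52 mg/L.

54.5 mg/L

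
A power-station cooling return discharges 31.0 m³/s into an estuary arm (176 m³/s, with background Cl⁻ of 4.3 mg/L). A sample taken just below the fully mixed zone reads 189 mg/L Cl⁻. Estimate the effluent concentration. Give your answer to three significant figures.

Mass balance: 176.0·4.300 + 31.00·Cₑ = 207.0·189.0
→ Cₑ = (207.0·189.0 − 176.0·4.300) / 31.00 = 1238 mg/L.

1240 mg/L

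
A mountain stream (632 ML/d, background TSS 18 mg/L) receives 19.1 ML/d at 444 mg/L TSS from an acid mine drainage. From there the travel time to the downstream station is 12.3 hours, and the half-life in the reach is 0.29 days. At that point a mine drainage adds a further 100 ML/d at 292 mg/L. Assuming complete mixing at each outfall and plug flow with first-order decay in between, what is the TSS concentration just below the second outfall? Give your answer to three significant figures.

After mixing, C = (632.0·18.00 + 19.10·444.0) / 651.1 = 19860/651.1 = 30.50 mg/L; combined flow 651.1 ML/d.
Half-life 0.29 d → k = ln 2 / 0.29 = 2.390 d⁻¹.
First-order decay: C = 30.50·exp(−k·t) = 30.50·0.2938 = 8.959 mg/L.
Second outfall: C = (651.1·8.959 + 100.0·292.0)/751.1 = 46.64 mg/L.

46.6 mg/L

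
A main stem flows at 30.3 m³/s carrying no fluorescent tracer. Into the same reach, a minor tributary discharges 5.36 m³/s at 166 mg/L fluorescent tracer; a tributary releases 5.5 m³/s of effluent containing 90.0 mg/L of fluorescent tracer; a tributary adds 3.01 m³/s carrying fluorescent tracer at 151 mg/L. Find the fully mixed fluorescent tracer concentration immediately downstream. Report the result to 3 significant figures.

41.6 mg/L

Mass balance: C = (30.30·0 + 5.360·166.0 + 5.500·90.00 + 3.010·151.0) / 44.17 = 1839/44.17 = 41.64 mg/L.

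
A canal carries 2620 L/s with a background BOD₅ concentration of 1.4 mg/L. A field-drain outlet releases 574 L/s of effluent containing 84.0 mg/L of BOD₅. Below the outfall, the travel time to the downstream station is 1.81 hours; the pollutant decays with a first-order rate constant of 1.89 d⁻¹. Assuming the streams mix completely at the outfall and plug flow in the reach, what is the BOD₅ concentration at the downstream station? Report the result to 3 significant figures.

14.1 mg/L

Flow-weighted average: C = (2620·1.400 + 574.0·84.00) / 3194 = 51880/3194 = 16.24 mg/L.
After decay, C = 16.24 × e^(−kt) = 16.24 × 0.8672 = 14.09 mg/L.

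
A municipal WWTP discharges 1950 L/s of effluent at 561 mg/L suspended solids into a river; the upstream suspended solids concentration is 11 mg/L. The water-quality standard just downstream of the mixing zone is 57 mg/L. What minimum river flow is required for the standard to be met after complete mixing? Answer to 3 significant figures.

21400 L/s

Set C_mix = 57: (Q·11.00 + 1950·561.0) / (Q + 1950) = 57
→ Q = 1950·(561.0 − 57)/(57 − 11.00) = 21370 L/s.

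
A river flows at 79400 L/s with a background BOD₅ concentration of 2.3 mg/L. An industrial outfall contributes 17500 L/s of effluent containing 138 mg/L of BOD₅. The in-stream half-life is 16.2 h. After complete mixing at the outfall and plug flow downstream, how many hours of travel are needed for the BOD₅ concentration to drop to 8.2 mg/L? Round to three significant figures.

27.7 h

Conservation of mass: C = (79400·2.300 + 17500·138.0) / 96900 = 2598000/96900 = 26.81 mg/L.
Half-life 16.2 h → k = ln 2 / 16.2 = 0.04279 h⁻¹ = 1.027 d⁻¹.
26.81·exp(−k·t) = 8.2 → t = ln(26.81/8.2)/k = 99660 s = 27.68 h.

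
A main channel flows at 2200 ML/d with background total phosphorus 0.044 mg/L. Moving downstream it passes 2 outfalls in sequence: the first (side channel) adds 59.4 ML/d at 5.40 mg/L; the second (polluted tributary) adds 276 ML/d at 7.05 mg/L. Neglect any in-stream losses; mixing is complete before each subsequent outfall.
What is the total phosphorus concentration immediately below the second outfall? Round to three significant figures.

Below outfall 1: Q → 2259 ML/d, C = (2200·0.04400 + 59.40·5.400)/2259 = 0.1848 mg/L.
Below outfall 2: Q → 2535 ML/d, C = (2259·0.1848 + 276.0·7.050)/2535 = 0.9321 mg/L.

0.932 mg/L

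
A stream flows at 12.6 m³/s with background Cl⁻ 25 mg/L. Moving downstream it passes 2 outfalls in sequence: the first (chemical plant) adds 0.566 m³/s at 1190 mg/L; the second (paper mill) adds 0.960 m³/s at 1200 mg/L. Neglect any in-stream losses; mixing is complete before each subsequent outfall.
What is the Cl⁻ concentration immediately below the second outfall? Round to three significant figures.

152 mg/L

Below outfall 1: Q → 13.17 m³/s, C = (12.60·25.00 + 0.5660·1190)/13.17 = 75.08 mg/L.
Below outfall 2: Q → 14.13 m³/s, C = (13.17·75.08 + 0.9600·1200)/14.13 = 151.5 mg/L.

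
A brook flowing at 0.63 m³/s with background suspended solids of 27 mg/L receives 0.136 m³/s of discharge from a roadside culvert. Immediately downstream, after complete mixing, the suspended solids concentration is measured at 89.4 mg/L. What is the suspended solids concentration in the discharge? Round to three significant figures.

Mass balance: 0.6300·27.00 + 0.1360·Cₑ = 0.7660·89.40
→ Cₑ = (0.7660·89.40 − 0.6300·27.00) / 0.1360 = 378.5 mg/L.

378 mg/L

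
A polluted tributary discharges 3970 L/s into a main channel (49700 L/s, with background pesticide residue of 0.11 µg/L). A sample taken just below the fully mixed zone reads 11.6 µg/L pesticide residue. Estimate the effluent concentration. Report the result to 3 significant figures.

155 µg/L

Mass balance: 49700·0.1100 + 3970·Cₑ = 53670·11.60
→ Cₑ = (53670·11.60 − 49700·0.1100) / 3970 = 155.4 µg/L.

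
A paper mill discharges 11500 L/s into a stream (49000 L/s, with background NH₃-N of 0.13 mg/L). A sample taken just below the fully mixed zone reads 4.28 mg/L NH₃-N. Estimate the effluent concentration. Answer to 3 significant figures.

22.0 mg/L

Mass balance: 49000·0.1300 + 11500·Cₑ = 60500·4.280
→ Cₑ = (60500·4.280 − 49000·0.1300) / 11500 = 21.96 mg/L.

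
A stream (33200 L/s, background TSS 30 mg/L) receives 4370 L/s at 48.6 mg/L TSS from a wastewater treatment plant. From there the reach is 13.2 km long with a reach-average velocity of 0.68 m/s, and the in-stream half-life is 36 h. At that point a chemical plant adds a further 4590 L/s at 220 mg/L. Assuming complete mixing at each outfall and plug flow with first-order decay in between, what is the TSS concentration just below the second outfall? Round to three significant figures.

49.8 mg/L

After mixing, C = (33200·30.00 + 4370·48.60) / 37570 = 1208000/37570 = 32.16 mg/L; combined flow 37570 L/s.
Travel time t = 13.2·1000 / 0.68 = 19410 s = 5.392 h.
Half-life 36 h → k = ln 2 / 36 = 0.01925 h⁻¹ = 0.4621 d⁻¹.
Applying C = C₀e^(−kt): 32.16 × 0.9014 = 28.99 mg/L.
At the second outfall, C = (37570·28.99 + 4590·220.0) / (37570 + 4590) = 49.79 mg/L.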